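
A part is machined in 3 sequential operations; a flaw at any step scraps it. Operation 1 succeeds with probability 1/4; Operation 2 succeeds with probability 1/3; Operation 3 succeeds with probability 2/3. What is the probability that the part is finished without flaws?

1/18

The events are sequential, so multiply the conditional probabilities:
P = 1/4 × 1/3 × 2/3 = 2/36 = 1/18.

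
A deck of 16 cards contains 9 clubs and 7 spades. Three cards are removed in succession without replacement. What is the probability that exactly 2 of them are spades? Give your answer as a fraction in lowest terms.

27/80

One ordering (spades drawn first) has probability 7/16 × 6/15 × 9/14 = 378/3360 = 9/80.
There are C(3,2) = 3 such orderings, each equally likely, so P = 3 × 9/80 = 27/80.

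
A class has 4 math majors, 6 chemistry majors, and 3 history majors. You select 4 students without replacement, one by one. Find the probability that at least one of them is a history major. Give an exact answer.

101/143

P(no history majors) = 10/13 × 9/12 × 8/11 × 7/10 = 5040/17160 = 42/143.
P(at least one) = 1 − 42/143 = 101/143.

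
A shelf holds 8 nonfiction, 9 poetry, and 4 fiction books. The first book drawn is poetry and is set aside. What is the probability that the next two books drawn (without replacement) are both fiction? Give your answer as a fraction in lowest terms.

3/95

After the first draw, 4 of the remaining 20 books are fiction.
P = 4/20 × 3/19 = 12/380 = 3/95.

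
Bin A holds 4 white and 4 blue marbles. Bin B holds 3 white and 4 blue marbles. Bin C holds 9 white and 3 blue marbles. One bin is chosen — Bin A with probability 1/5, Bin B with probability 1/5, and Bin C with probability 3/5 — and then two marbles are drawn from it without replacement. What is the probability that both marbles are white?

From Bin A: P(both white) = (4/8)(3/7) = 3/14.
From Bin B: P(both white) = (3/7)(2/6) = 1/7.
From Bin C: P(both white) = (9/12)(8/11) = 6/11.
Total probability = (1/5)(3/14) + (1/5)(1/7) + (3/5)(6/11) = 307/770.

307/770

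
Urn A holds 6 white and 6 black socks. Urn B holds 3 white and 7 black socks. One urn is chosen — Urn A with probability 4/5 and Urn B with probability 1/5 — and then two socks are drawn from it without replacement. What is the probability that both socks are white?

From Urn A: P(both white) = (6/12)(5/11) = 5/22.
From Urn B: P(both white) = (3/10)(2/9) = 1/15.
Total probability = (4/5)(5/22) + (1/5)(1/15) = 161/825.

161/825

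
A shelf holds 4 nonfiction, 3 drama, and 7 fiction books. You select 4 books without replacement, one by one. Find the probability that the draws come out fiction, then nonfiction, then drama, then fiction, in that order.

3/143

Multiply the probability of each draw given the previous ones:
P = 7/14 × 4/13 × 3/12 × 6/11 = 504/24024 = 3/143.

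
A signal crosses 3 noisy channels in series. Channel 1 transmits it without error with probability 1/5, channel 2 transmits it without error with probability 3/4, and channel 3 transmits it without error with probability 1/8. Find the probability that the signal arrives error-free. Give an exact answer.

Multiplying along the chain,
P = 1/5 × 3/4 × 1/8 = 3/160.

3/160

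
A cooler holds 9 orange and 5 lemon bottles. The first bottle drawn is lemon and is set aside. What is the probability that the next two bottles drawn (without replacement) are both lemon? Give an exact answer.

After the first draw, 4 of the remaining 13 bottles are lemon.
P = 4/13 × 3/12 = 12/156 = 1/13.

1/13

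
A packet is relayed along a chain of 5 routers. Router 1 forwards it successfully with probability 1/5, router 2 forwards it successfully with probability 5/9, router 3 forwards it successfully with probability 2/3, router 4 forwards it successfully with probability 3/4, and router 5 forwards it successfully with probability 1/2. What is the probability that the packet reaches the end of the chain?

The events are sequential, so multiply the conditional probabilities:
P = 1/5 × 5/9 × 2/3 × 3/4 × 1/2 = 30/1080 = 1/36.

1/36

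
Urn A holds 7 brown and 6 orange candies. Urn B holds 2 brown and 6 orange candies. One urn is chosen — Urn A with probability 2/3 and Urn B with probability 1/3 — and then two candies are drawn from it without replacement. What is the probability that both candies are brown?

209/1092

From Urn A: P(both brown) = (7/13)(6/12) = 7/26.
From Urn B: P(both brown) = (2/8)(1/7) = 1/28.
Total probability = (2/3)(7/26) + (1/3)(1/28) = 209/1092.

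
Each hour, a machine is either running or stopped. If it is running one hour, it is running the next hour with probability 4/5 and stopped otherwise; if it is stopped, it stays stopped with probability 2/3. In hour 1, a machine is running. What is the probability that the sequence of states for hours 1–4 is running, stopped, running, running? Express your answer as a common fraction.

4/75

Hour 1 is given. For each transition, use the conditional probability from the current state:
P(stopped | running) = 1/5; P(running | stopped) = 1/3; P(running | running) = 4/5.
P = 1/5 × 1/3 × 4/5 = 4/75.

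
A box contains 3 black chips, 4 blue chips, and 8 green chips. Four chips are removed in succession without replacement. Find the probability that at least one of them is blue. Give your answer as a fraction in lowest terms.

69/91

P(no blue) = 11/15 × 10/14 × 9/13 × 8/12 = 7920/32760 = 22/91.
P(at least one) = 1 − 22/91 = 69/91.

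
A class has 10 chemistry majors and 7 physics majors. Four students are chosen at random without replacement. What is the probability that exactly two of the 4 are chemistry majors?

27/68

One ordering (chemistry majors drawn first) has probability 10/17 × 9/16 × 7/15 × 6/14 = 3780/57120 = 9/136.
There are C(4,2) = 6 such orderings, each equally likely, so P = 6 × 9/136 = 27/68.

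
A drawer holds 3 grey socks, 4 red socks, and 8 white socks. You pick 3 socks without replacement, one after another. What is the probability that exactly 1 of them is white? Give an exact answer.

24/65

One ordering (white drawn first) has probability 8/15 × 7/14 × 6/13 = 336/2730 = 8/65.
There are C(3,1) = 3 such orderings, each equally likely, so P = 3 × 8/65 = 24/65.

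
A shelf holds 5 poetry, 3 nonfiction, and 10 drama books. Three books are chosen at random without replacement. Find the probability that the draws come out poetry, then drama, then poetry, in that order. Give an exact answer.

25/612

Multiply the probability of each draw given the previous ones:
P = 5/18 × 10/17 × 4/16 = 200/4896 = 25/612.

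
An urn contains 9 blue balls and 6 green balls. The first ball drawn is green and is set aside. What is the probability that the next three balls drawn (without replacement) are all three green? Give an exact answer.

With the first ball removed, 5 green remain out of 14.
P = 5/14 × 4/13 × 3/12 = 60/2184 = 5/182.

5/182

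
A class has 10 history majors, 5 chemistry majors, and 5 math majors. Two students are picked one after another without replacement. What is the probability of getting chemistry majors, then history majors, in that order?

Multiply the probability of each draw given the previous ones:
P = 5/20 × 10/19 = 50/380 = 5/38.

5/38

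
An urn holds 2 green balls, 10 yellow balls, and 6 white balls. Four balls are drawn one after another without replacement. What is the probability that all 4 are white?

1/204

P = 6/18 × 5/17 × 4/16 × 3/15 = 360/73440 = 1/204.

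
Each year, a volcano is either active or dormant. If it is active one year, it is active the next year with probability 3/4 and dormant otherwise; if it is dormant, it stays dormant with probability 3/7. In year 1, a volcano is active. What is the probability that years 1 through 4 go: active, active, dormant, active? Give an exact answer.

3/28

Year 1 is given. For each transition, use the conditional probability from the current state:
P(active | active) = 3/4; P(dormant | active) = 1/4; P(active | dormant) = 4/7.
P = 3/4 × 1/4 × 4/7 = 12/112 = 3/28.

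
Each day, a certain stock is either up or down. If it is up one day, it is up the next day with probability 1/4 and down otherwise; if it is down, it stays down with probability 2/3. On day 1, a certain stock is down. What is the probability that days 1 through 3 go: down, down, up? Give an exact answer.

Day 1 is given. For each transition, use the conditional probability from the current state:
P(down | down) = 2/3; P(up | down) = 1/3.
P = 2/3 × 1/3 = 2/9.

2/9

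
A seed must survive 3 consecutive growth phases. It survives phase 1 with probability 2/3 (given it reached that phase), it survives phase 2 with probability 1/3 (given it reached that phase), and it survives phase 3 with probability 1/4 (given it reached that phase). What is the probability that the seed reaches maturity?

Each stage is reached only if all earlier stages succeed, so
P = 2/3 × 1/3 × 1/4 = 2/36 = 1/18.

1/18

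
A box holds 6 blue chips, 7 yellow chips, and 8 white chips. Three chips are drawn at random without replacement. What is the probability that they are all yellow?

1/38

P(every draw is yellow) = 7/21 × 6/20 × 5/19 = 210/7980 = 1/38.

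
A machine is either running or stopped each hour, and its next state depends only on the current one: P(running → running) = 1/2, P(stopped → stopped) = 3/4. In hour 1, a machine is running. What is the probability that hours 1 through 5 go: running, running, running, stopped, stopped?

Hour 1 is given. For each transition, use the conditional probability from the current state:
P(running | running) = 1/2; P(running | running) = 1/2; P(stopped | running) = 1/2; P(stopped | stopped) = 3/4.
P = 1/2 × 1/2 × 1/2 × 3/4 = 3/32.

3/32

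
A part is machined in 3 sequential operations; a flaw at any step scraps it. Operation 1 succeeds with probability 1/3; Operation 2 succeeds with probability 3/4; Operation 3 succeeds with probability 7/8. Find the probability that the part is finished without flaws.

7/32

Each stage is reached only if all earlier stages succeed, so
P = 1/3 × 3/4 × 7/8 = 21/96 = 7/32.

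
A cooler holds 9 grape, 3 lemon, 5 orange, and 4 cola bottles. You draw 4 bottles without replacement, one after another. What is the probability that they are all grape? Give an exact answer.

P(all grape) = 9/21 × 8/20 × 7/19 × 6/18 = 3024/143640 = 2/95.

2/95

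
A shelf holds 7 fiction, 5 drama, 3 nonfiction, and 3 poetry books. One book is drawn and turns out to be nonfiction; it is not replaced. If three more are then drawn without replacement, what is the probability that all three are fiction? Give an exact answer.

With the first book removed, 7 fiction remain out of 17.
P = 7/17 × 6/16 × 5/15 = 210/4080 = 7/136.

7/136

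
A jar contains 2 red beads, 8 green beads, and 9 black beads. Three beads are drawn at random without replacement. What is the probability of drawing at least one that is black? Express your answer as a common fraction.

283/323

P(no black) = 10/19 × 9/18 × 8/17 = 720/5814 = 40/323.
P(at least one) = 1 − 40/323 = 283/323.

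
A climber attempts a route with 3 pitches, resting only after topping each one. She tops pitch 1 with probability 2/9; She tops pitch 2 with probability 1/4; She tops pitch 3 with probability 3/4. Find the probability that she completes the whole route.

Multiplying along the chain,
P = 2/9 × 1/4 × 3/4 = 6/144 = 1/24.

1/24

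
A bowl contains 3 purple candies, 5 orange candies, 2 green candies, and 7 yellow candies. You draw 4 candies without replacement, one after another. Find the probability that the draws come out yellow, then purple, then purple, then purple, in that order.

1/1360

Multiply the probability of each draw given the previous ones:
P = 7/17 × 3/16 × 2/15 × 1/14 = 42/57120 = 1/1360.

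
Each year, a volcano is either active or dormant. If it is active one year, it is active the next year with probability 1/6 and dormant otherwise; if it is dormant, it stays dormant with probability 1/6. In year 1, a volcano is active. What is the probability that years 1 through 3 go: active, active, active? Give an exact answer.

1/36

Year 1 is given. For each transition, use the conditional probability from the current state:
P(active | active) = 1/6; P(active | active) = 1/6.
P = 1/6 × 1/6 = 1/36.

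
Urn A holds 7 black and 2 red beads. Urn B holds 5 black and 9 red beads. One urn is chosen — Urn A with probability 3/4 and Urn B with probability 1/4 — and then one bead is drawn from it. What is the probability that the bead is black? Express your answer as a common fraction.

113/168

From Urn A: P(black) = 7/9.
From Urn B: P(black) = 5/14.
Total probability = (3/4)(7/9) + (1/4)(5/14) = 113/168.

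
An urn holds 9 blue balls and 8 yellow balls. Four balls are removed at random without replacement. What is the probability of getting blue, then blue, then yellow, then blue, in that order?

Each draw changes the counts, so multiply the conditional probabilities along the sequence:
P = 9/17 × 8/16 × 8/15 × 7/14 = 4032/57120 = 6/85.

6/85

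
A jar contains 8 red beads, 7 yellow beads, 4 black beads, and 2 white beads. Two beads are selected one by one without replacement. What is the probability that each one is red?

P = 8/21 × 7/20 = 56/420 = 2/15.

2/15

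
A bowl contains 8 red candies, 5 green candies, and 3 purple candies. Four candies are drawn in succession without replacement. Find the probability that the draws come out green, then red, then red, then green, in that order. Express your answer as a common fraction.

Each draw changes the counts, so multiply the conditional probabilities along the sequence:
P = 5/16 × 8/15 × 7/14 × 4/13 = 1120/43680 = 1/39.

1/39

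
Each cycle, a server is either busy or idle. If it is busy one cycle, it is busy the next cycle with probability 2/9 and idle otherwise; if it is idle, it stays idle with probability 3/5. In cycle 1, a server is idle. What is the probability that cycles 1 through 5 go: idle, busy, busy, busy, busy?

Cycle 1 is given. For each transition, use the conditional probability from the current state:
P(busy | idle) = 2/5; P(busy | busy) = 2/9; P(busy | busy) = 2/9; P(busy | busy) = 2/9.
P = 2/5 × 2/9 × 2/9 × 2/9 = 16/3645.

16/3645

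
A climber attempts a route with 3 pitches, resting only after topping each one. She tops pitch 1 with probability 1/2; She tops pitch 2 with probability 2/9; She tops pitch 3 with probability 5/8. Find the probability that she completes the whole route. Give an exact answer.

5/72

The events are sequential, so multiply the conditional probabilities:
P = 1/2 × 2/9 × 5/8 = 10/144 = 5/72.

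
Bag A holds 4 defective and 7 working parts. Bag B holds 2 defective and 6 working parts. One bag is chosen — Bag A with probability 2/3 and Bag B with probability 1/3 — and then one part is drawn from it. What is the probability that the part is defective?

From Bag A: P(defective) = 4/11.
From Bag B: P(defective) = 2/8.
Total probability = (2/3)(4/11) + (1/3)(2/8) = 43/132.

43/132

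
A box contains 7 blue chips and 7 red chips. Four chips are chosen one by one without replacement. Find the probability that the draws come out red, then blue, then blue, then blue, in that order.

35/572

Each draw changes the counts, so multiply the conditional probabilities along the sequence:
P = 7/14 × 7/13 × 6/12 × 5/11 = 1470/24024 = 35/572.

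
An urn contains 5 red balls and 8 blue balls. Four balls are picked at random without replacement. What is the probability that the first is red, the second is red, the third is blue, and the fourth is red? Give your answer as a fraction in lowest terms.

4/143

Multiply the probability of each draw given the previous ones:
P = 5/13 × 4/12 × 8/11 × 3/10 = 480/17160 = 4/143.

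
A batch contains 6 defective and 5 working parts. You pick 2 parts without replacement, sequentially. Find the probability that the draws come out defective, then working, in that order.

3/11

Multiply the probability of each draw given the previous ones:
P = 6/11 × 5/10 = 30/110 = 3/11.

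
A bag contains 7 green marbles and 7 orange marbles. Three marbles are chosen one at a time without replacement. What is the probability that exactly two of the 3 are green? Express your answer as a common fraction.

21/52

One ordering (green drawn first) has probability 7/14 × 6/13 × 7/12 = 294/2184 = 7/52.
There are C(3,2) = 3 such orderings, each equally likely, so P = 3 × 7/52 = 21/52.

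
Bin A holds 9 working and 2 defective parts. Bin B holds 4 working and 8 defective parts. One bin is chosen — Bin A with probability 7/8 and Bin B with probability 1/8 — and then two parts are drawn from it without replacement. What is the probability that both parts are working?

From Bin A: P(both working) = (9/11)(8/10) = 36/55.
From Bin B: P(both working) = (4/12)(3/11) = 1/11.
Total probability = (7/8)(36/55) + (1/8)(1/11) = 257/440.

257/440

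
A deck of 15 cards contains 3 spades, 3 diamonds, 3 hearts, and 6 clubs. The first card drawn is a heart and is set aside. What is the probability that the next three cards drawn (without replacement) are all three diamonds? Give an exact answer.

1/364

With the first card removed, 3 diamonds remain out of 14.
P = 3/14 × 2/13 × 1/12 = 6/2184 = 1/364.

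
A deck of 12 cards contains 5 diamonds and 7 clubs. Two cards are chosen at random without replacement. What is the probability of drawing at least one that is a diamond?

P(no diamonds) = 7/12 × 6/11 = 42/132 = 7/22.
P(at least one) = 1 − 7/22 = 15/22.

15/22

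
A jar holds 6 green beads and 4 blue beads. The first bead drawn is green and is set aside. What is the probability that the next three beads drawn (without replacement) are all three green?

With the first bead removed, 5 green remain out of 9.
P = 5/9 × 4/8 × 3/7 = 60/504 = 5/42.

5/42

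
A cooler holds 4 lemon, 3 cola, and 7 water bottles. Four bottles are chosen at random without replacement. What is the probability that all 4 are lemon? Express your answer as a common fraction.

P(all lemon) = 4/14 × 3/13 × 2/12 × 1/11 = 24/24024 = 1/1001.

1/1001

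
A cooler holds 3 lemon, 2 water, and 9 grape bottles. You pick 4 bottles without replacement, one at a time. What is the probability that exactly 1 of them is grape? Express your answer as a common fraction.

90/1001

One ordering (grape drawn first) has probability 9/14 × 5/13 × 4/12 × 3/11 = 540/24024 = 45/2002.
There are C(4,1) = 4 such orderings, each equally likely, so P = 4 × 45/2002 = 90/1001.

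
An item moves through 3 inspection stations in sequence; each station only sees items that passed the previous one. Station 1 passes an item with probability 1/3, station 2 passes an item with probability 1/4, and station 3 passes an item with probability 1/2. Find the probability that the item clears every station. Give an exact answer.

1/24

The events are sequential, so multiply the conditional probabilities:
P = 1/3 × 1/4 × 1/2 = 1/24.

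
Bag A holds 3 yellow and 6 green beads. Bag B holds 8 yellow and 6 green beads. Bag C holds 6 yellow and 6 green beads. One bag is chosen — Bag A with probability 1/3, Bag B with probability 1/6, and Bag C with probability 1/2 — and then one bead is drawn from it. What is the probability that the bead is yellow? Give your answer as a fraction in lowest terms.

From Bag A: P(yellow) = 3/9.
From Bag B: P(yellow) = 8/14.
From Bag C: P(yellow) = 6/12.
Total probability = (1/3)(3/9) + (1/6)(8/14) + (1/2)(6/12) = 115/252.

115/252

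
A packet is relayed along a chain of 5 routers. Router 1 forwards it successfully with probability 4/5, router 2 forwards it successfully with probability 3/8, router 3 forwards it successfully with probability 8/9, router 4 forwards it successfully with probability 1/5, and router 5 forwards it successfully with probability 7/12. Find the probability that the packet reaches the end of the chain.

7/225

The events are sequential, so multiply the conditional probabilities:
P = 4/5 × 3/8 × 8/9 × 1/5 × 7/12 = 672/21600 = 7/225.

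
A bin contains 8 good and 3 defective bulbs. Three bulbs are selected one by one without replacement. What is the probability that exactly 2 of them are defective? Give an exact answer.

8/55

One ordering (defective drawn first) has probability 3/11 × 2/10 × 8/9 = 48/990 = 8/165.
There are C(3,2) = 3 such orderings, each equally likely, so P = 3 × 8/165 = 8/55.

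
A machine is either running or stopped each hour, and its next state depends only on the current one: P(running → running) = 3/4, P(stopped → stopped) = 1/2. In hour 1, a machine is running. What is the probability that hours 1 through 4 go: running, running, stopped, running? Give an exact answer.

3/32

Hour 1 is given. For each transition, use the conditional probability from the current state:
P(running | running) = 3/4; P(stopped | running) = 1/4; P(running | stopped) = 1/2.
P = 3/4 × 1/4 × 1/2 = 3/32.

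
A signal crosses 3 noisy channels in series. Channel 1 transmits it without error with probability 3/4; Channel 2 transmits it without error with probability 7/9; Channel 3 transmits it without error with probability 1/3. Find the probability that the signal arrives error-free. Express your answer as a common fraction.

Each stage is reached only if all earlier stages succeed, so
P = 3/4 × 7/9 × 1/3 = 21/108 = 7/36.

7/36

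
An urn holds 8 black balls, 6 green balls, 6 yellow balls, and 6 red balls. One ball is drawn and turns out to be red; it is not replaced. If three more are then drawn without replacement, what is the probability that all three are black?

With the first ball removed, 8 black remain out of 25.
P = 8/25 × 7/24 × 6/23 = 336/13800 = 14/575.

14/575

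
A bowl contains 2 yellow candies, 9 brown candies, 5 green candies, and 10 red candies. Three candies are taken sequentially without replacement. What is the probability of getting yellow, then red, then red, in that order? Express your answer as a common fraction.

Multiply the probability of each draw given the previous ones:
P = 2/26 × 10/25 × 9/24 = 180/15600 = 3/260.

3/260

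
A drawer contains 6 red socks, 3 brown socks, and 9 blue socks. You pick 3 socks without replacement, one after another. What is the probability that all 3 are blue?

7/68

P = 9/18 × 8/17 × 7/16 = 504/4896 = 7/68.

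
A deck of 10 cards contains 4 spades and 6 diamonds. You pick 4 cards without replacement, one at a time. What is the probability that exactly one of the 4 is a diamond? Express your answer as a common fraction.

One ordering (a diamond drawn first) has probability 6/10 × 4/9 × 3/8 × 2/7 = 144/5040 = 1/35.
There are C(4,1) = 4 such orderings, each equally likely, so P = 4 × 1/35 = 4/35.

4/35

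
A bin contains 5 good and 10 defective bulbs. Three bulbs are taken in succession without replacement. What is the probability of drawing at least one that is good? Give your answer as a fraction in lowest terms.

67/91

P(no good) = 10/15 × 9/14 × 8/13 = 720/2730 = 24/91.
P(at least one) = 1 − 24/91 = 67/91.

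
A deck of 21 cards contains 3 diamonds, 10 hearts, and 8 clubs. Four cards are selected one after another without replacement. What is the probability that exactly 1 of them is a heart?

One ordering (a heart drawn first) has probability 10/21 × 11/20 × 10/19 × 9/18 = 9900/143640 = 55/798.
There are C(4,1) = 4 such orderings, each equally likely, so P = 4 × 55/798 = 110/399.

110/399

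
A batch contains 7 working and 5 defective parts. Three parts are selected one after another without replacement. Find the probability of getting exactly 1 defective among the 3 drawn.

One ordering (defective drawn first) has probability 5/12 × 7/11 × 6/10 = 210/1320 = 7/44.
There are C(3,1) = 3 such orderings, each equally likely, so P = 3 × 7/44 = 21/44.

21/44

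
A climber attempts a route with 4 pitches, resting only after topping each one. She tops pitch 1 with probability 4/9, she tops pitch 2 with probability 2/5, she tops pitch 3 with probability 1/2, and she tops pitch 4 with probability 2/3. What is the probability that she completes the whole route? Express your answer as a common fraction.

8/135

Multiplying along the chain,
P = 4/9 × 2/5 × 1/2 × 2/3 = 16/270 = 8/135.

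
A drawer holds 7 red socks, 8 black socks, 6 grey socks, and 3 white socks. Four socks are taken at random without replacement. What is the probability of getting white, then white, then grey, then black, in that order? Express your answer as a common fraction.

Each draw changes the counts, so multiply the conditional probabilities along the sequence:
P = 3/24 × 2/23 × 6/22 × 8/21 = 288/255024 = 2/1771.

2/1771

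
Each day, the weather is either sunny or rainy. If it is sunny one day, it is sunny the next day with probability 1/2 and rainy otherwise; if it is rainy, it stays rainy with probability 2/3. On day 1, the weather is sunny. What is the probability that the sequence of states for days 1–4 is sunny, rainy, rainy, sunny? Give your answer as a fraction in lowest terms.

1/9

Day 1 is given. For each transition, use the conditional probability from the current state:
P(rainy | sunny) = 1/2; P(rainy | rainy) = 2/3; P(sunny | rainy) = 1/3.
P = 1/2 × 2/3 × 1/3 = 2/18 = 1/9.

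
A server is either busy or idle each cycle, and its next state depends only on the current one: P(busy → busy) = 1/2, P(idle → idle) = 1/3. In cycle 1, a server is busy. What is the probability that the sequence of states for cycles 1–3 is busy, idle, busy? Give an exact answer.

1/3

Cycle 1 is given. For each transition, use the conditional probability from the current state:
P(idle | busy) = 1/2; P(busy | idle) = 2/3.
P = 1/2 × 2/3 = 2/6 = 1/3.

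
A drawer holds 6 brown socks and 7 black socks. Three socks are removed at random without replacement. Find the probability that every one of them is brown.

10/143

P = 6/13 × 5/12 × 4/11 = 120/1716 = 10/143.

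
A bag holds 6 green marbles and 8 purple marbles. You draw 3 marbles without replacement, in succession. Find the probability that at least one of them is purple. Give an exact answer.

P(no purple) = 6/14 × 5/13 × 4/12 = 120/2184 = 5/91.
P(at least one) = 1 − 5/91 = 86/91.

86/91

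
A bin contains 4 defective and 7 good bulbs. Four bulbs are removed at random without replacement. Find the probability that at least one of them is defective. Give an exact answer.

59/66

P(no defective) = 7/11 × 6/10 × 5/9 × 4/8 = 840/7920 = 7/66.
P(at least one) = 1 − 7/66 = 59/66.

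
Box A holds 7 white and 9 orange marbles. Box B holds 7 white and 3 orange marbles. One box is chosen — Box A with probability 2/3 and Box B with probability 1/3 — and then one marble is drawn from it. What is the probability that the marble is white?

21/40

From Box A: P(white) = 7/16.
From Box B: P(white) = 7/10.
Total probability = (2/3)(7/16) + (1/3)(7/10) = 21/40.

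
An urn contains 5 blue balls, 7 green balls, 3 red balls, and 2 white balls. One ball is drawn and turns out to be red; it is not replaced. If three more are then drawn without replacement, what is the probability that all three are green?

With the first ball removed, 7 green remain out of 16.
P = 7/16 × 6/15 × 5/14 = 210/3360 = 1/16.

1/16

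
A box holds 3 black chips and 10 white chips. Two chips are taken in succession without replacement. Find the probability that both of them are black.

P(every draw is black) = 3/13 × 2/12 = 6/156 = 1/26.

1/26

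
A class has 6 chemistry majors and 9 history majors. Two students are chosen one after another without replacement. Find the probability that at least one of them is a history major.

P(no history majors) = 6/15 × 5/14 = 30/210 = 1/7.
P(at least one) = 1 − 1/7 = 6/7.

6/7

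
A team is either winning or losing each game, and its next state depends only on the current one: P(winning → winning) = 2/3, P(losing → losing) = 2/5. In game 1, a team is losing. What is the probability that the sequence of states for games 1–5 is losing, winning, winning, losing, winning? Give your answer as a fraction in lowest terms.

Game 1 is given. For each transition, use the conditional probability from the current state:
P(winning | losing) = 3/5; P(winning | winning) = 2/3; P(losing | winning) = 1/3; P(winning | losing) = 3/5.
P = 3/5 × 2/3 × 1/3 × 3/5 = 18/225 = 2/25.

2/25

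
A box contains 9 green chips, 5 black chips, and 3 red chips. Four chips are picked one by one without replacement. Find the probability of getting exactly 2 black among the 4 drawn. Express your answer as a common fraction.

One ordering (black drawn first) has probability 5/17 × 4/16 × 12/15 × 11/14 = 2640/57120 = 11/238.
There are C(4,2) = 6 such orderings, each equally likely, so P = 6 × 11/238 = 33/119.

33/119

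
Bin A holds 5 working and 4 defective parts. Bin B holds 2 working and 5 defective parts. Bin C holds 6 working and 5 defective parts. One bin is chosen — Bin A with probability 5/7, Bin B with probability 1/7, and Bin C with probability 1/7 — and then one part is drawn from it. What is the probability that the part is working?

From Bin A: P(working) = 5/9.
From Bin B: P(working) = 2/7.
From Bin C: P(working) = 6/11.
Total probability = (5/7)(5/9) + (1/7)(2/7) + (1/7)(6/11) = 2501/4851.

2501/4851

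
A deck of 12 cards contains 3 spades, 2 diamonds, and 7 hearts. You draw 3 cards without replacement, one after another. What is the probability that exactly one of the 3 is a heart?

7/22

One ordering (a heart drawn first) has probability 7/12 × 5/11 × 4/10 = 140/1320 = 7/66.
There are C(3,1) = 3 such orderings, each equally likely, so P = 3 × 7/66 = 7/22.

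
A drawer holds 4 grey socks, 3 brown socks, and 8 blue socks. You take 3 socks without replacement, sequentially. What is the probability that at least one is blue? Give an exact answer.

P(no blue) = 7/15 × 6/14 × 5/13 = 210/2730 = 1/13.
P(at least one) = 1 − 1/13 = 12/13.

12/13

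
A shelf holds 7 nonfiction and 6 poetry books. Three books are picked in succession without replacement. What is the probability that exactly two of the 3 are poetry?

One ordering (poetry drawn first) has probability 6/13 × 5/12 × 7/11 = 210/1716 = 35/286.
There are C(3,2) = 3 such orderings, each equally likely, so P = 3 × 35/286 = 105/286.

105/286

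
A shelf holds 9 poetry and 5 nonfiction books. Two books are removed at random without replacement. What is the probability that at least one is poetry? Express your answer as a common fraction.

P(no poetry) = 5/14 × 4/13 = 20/182 = 10/91.
P(at least one) = 1 − 10/91 = 81/91.

81/91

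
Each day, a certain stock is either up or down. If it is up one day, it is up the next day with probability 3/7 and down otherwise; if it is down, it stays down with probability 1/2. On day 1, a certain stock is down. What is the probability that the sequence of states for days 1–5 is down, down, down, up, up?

3/56

Day 1 is given. For each transition, use the conditional probability from the current state:
P(down | down) = 1/2; P(down | down) = 1/2; P(up | down) = 1/2; P(up | up) = 3/7.
P = 1/2 × 1/2 × 1/2 × 3/7 = 3/56.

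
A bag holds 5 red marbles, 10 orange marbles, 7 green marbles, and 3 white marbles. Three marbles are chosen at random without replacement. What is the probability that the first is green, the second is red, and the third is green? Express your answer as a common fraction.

7/460

Chain rule:
P = 7/25 × 5/24 × 6/23 = 210/13800 = 7/460.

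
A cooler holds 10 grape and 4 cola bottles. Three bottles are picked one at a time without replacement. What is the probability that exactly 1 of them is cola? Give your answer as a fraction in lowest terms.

One ordering (cola drawn first) has probability 4/14 × 10/13 × 9/12 = 360/2184 = 15/91.
There are C(3,1) = 3 such orderings, each equally likely, so P = 3 × 15/91 = 45/91.

45/91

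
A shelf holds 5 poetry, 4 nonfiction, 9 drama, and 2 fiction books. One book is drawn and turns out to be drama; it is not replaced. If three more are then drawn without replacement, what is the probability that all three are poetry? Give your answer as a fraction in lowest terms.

With the first book removed, 5 poetry remain out of 19.
P = 5/19 × 4/18 × 3/17 = 60/5814 = 10/969.

10/969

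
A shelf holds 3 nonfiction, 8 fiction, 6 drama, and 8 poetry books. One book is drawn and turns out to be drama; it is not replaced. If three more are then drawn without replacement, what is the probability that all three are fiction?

With the first book removed, 8 fiction remain out of 24.
P = 8/24 × 7/23 × 6/22 = 336/12144 = 7/253.

7/253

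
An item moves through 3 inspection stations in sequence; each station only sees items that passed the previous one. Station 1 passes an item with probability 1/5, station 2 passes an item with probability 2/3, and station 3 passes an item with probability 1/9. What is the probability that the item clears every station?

Each stage is reached only if all earlier stages succeed, so
P = 1/5 × 2/3 × 1/9 = 2/135.

2/135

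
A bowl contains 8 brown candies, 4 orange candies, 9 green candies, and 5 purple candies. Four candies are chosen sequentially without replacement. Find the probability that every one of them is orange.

P = 4/26 × 3/25 × 2/24 × 1/23 = 24/358800 = 1/14950.

1/14950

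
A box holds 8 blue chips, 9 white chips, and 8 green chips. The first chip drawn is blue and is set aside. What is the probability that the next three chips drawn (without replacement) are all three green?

After the first draw, 8 of the remaining 24 chips are green.
P = 8/24 × 7/23 × 6/22 = 336/12144 = 7/253.

7/253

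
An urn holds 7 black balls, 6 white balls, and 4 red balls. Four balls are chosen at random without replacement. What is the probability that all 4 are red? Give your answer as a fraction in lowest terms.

1/2380

P(all red) = 4/17 × 3/16 × 2/15 × 1/14 = 24/57120 = 1/2380.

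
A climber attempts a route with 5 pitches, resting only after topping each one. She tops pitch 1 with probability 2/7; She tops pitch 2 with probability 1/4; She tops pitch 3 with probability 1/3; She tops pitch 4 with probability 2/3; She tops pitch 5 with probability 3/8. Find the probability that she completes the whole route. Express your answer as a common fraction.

The events are sequential, so multiply the conditional probabilities:
P = 2/7 × 1/4 × 1/3 × 2/3 × 3/8 = 12/2016 = 1/168.

1/168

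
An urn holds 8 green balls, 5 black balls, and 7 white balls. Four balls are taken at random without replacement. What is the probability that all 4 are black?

1/969

P(every draw is black) = 5/20 × 4/19 × 3/18 × 2/17 = 120/116280 = 1/969.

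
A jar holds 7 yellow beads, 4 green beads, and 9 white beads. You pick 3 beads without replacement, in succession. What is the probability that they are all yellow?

P(all yellow) = 7/20 × 6/19 × 5/18 = 210/6840 = 7/228.

7/228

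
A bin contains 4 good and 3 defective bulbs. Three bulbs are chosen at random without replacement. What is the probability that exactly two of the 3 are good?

One ordering (good drawn first) has probability 4/7 × 3/6 × 3/5 = 36/210 = 6/35.
There are C(3,2) = 3 such orderings, each equally likely, so P = 3 × 6/35 = 18/35.

18/35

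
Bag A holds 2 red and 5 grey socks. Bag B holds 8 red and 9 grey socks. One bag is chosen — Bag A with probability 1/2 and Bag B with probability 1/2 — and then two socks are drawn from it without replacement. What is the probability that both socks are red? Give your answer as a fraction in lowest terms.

181/1428

From Bag A: P(both red) = (2/7)(1/6) = 1/21.
From Bag B: P(both red) = (8/17)(7/16) = 7/34.
Total probability = (1/2)(1/21) + (1/2)(7/34) = 181/1428.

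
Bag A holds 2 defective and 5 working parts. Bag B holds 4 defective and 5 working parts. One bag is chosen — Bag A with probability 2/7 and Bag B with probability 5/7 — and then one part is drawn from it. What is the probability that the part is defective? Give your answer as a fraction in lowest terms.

176/441

From Bag A: P(defective) = 2/7.
From Bag B: P(defective) = 4/9.
Total probability = (2/7)(2/7) + (5/7)(4/9) = 176/441.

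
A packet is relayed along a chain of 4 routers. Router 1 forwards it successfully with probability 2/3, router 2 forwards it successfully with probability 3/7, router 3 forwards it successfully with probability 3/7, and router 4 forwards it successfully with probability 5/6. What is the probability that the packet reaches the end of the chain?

Multiplying along the chain,
P = 2/3 × 3/7 × 3/7 × 5/6 = 90/882 = 5/49.

5/49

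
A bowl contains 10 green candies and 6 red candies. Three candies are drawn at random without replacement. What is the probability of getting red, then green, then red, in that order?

5/56

Each draw changes the counts, so multiply the conditional probabilities along the sequence:
P = 6/16 × 10/15 × 5/14 = 300/3360 = 5/56.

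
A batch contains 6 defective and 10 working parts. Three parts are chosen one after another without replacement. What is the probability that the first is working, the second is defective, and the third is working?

Chain rule:
P = 10/16 × 6/15 × 9/14 = 540/3360 = 9/56.

9/56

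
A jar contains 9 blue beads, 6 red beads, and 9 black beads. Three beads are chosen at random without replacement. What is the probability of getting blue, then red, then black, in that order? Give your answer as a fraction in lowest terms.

Chain rule:
P = 9/24 × 6/23 × 9/22 = 486/12144 = 81/2024.

81/2024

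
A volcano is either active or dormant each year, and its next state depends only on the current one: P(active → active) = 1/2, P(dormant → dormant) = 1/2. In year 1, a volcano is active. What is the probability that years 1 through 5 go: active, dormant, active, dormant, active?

Year 1 is given. For each transition, use the conditional probability from the current state:
P(dormant | active) = 1/2; P(active | dormant) = 1/2; P(dormant | active) = 1/2; P(active | dormant) = 1/2.
P = 1/2 × 1/2 × 1/2 × 1/2 = 1/16.

1/16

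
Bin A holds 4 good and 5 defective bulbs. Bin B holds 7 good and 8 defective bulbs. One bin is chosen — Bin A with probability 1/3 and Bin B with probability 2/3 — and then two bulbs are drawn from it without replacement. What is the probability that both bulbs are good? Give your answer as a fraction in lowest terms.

From Bin A: P(both good) = (4/9)(3/8) = 1/6.
From Bin B: P(both good) = (7/15)(6/14) = 1/5.
Total probability = (1/3)(1/6) + (2/3)(1/5) = 17/90.

17/90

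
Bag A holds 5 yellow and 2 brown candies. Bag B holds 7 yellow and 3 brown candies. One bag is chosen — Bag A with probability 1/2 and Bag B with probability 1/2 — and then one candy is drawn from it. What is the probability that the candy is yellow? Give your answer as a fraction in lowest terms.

99/140

From Bag A: P(yellow) = 5/7.
From Bag B: P(yellow) = 7/10.
Total probability = (1/2)(5/7) + (1/2)(7/10) = 99/140.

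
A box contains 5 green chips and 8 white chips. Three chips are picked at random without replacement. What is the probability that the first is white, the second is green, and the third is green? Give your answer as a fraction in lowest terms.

Chain rule:
P = 8/13 × 5/12 × 4/11 = 160/1716 = 40/429.

40/429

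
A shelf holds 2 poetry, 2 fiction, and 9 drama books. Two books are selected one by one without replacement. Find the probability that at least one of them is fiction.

P(no fiction) = 11/13 × 10/12 = 110/156 = 55/78.
P(at least one) = 1 − 55/78 = 23/78.

23/78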